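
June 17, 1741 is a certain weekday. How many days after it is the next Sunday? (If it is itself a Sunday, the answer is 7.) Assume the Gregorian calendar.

1

Jun 17, 1741 is a Saturday.
From Saturday to the next Sunday is 1 day.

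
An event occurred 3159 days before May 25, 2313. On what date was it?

−365 (one year) → May 25, 2312 (2794 left).
−366 (one year; includes Feb 29, 2312) → May 25, 2311 (2428 left).
−365 (one year) → May 25, 2310 (2063 left).
−365 (one year) → May 25, 2309 (1698 left).
−365 (one year) → May 25, 2308 (1333 left).
−366 (one year; includes Feb 29, 2308) → May 25, 2307 (967 left).
−365 (one year) → May 25, 2306 (602 left).
−365 (one year) → May 25, 2305 (237 left).
−25 → Apr 30, 2305 (end of Apr, 30 days; 212 left).
−30 → Mar 31, 2305 (end of Mar, 31 days; 182 left).
−31 → Feb 28, 2305 (end of Feb, 28 days; 151 left).
−28 → Jan 31, 2305 (end of Jan, 31 days; 123 left).
−31 → Dec 31, 2304 (end of Dec, 31 days; 92 left).
−31 → Nov 30, 2304 (end of Nov, 30 days; 61 left).
−30 → Oct 31, 2304 (end of Oct, 31 days; 31 left).
−31 → Sep 30, 2304 (end of Sep, 30 days; 0 left).

September 30, 2304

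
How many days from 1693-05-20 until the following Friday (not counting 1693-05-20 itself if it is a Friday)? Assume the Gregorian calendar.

2

May 20, 1693 is a Wednesday.
From Wednesday to the next Friday is 2 days.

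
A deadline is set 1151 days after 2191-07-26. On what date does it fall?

+366 (one year; includes Feb 29, 2192) → Jul 26, 2192 (785 left).
+365 (one year) → Jul 26, 2193 (420 left).
+365 (one year) → Jul 26, 2194 (55 left).
Jul has 31 days: +6 → Aug 1, 2194 (49 left).
Aug has 31 days: +31 → Sep 1, 2194 (18 left).
+18 → Sep 19, 2194.

September 19, 2194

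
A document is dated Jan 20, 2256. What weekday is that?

Sunday

Doomsday rule: the anchor day for the 2200s is Friday. For year 56: 56÷12 = 4 r 8, and 8÷4 = 2, so 4+8+2 = 14.
Friday + 14 ≡ Friday — that's 2256's doomsday.
In January the doomsday date is Jan 4 (2256 is a leap year (divisible by 4)).
Jan 20 is 16 days after Jan 4; 16 mod 7 = 2, so Friday + 2 = Sunday.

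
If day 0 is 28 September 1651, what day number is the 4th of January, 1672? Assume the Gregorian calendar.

7403

Sep 28, 1651 → Sep 28, 1652: 366 days (Feb 29, 1652 is in that span).
Sep 28, 1652 → Sep 28, 1653: 365 days.
Sep 28, 1653 → Sep 28, 1654: 365 days.
Sep 28, 1654 → Sep 28, 1655: 365 days.
Sep 28, 1655 → Sep 28, 1656: 366 days (Feb 29, 1656 is in that span).
Sep 28, 1656 → Sep 28, 1657: 365 days.
Sep 28, 1657 → Sep 28, 1658: 365 days.
Sep 28, 1658 → Sep 28, 1659: 365 days.
Sep 28, 1659 → Sep 28, 1660: 366 days (Feb 29, 1660 is in that span).
Sep 28, 1660 → Sep 28, 1661: 365 days.
Sep 28, 1661 → Sep 28, 1662: 365 days.
Sep 28, 1662 → Sep 28, 1663: 365 days.
Sep 28, 1663 → Sep 28, 1664: 366 days (Feb 29, 1664 is in that span).
Sep 28, 1664 → Sep 28, 1665: 365 days.
Sep 28, 1665 → Sep 28, 1666: 365 days.
Sep 28, 1666 → Sep 28, 1667: 365 days.
Sep 28, 1667 → Sep 28, 1668: 366 days (Feb 29, 1668 is in that span).
Sep 28, 1668 → Sep 28, 1669: 365 days.
Sep 28, 1669 → Sep 28, 1670: 365 days.
Sep 28, 1670 → Sep 28, 1671: 365 days.
Sep 28, 1671 → Oct 28, 1671: 30 days (September has 30).
Oct 28, 1671 → Nov 28, 1671: 31 days (October has 31).
Nov 28, 1671 → Dec 28, 1671: 30 days (November has 30).
Dec 28, 1671 → Jan 4, 1672: 7 days.
Total: 7403 days.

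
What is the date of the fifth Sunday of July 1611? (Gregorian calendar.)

July 31, 1611

July 1, 1611 is a Friday.
The first Sunday is therefore July 3 (2 days later).
The fifth Sunday is 3 + 4×7 = July 31.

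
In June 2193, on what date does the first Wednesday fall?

June 1, 2193 is a Saturday.
The first Wednesday is therefore June 5 (4 days later).

June 5, 2193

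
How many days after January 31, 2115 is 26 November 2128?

5048

Jan 31, 2115 → Jan 31, 2116: 365 days.
Jan 31, 2116 → Jan 31, 2117: 366 days (Feb 29, 2116 is in that span).
Jan 31, 2117 → Jan 31, 2118: 365 days.
Jan 31, 2118 → Jan 31, 2119: 365 days.
Jan 31, 2119 → Jan 31, 2120: 365 days.
Jan 31, 2120 → Jan 31, 2121: 366 days (Feb 29, 2120 is in that span).
Jan 31, 2121 → Jan 31, 2122: 365 days.
Jan 31, 2122 → Jan 31, 2123: 365 days.
Jan 31, 2123 → Jan 31, 2124: 365 days.
Jan 31, 2124 → Jan 31, 2125: 366 days (Feb 29, 2124 is in that span).
Jan 31, 2125 → Jan 31, 2126: 365 days.
Jan 31, 2126 → Jan 31, 2127: 365 days.
Jan 31, 2127 → Jan 31, 2128: 365 days.
Jan 31, 2128 → Feb 29, 2128: 29 days (January has 31).
Feb 29, 2128 → Mar 29, 2128: 29 days (February has 29).
Mar 29, 2128 → Apr 29, 2128: 31 days (March has 31).
Apr 29, 2128 → May 29, 2128: 30 days (April has 30).
May 29, 2128 → Jun 29, 2128: 31 days (May has 31).
Jun 29, 2128 → Jul 29, 2128: 30 days (June has 30).
Jul 29, 2128 → Aug 29, 2128: 31 days (July has 31).
Aug 29, 2128 → Sep 29, 2128: 31 days (August has 31).
Sep 29, 2128 → Oct 29, 2128: 30 days (September has 30).
Oct 29, 2128 → Nov 26, 2128: 28 days.
Total: 5048 days.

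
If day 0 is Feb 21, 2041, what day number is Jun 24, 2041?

123

Feb 21, 2041 → Mar 21, 2041: 28 days (February has 28).
Mar 21, 2041 → Apr 21, 2041: 31 days (March has 31).
Apr 21, 2041 → May 21, 2041: 30 days (April has 30).
May 21, 2041 → Jun 21, 2041: 31 days (May has 31).
Jun 21, 2041 → Jun 24, 2041: 3 days.
Total: 123 days.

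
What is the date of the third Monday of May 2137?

May 1, 2137 is a Wednesday.
The first Monday is therefore May 6 (5 days later).
The third Monday is 6 + 2×7 = May 20.

May 20, 2137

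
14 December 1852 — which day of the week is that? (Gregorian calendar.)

Tuesday

January 1, 1852 is a Thursday.
Jan 1, 1852 → Feb 1, 1852: 31 days (January has 31).
Feb 1, 1852 → Mar 1, 1852: 29 days (February has 29).
Mar 1, 1852 → Apr 1, 1852: 31 days (March has 31).
Apr 1, 1852 → May 1, 1852: 30 days (April has 30).
May 1, 1852 → Jun 1, 1852: 31 days (May has 31).
Jun 1, 1852 → Jul 1, 1852: 30 days (June has 30).
Jul 1, 1852 → Aug 1, 1852: 31 days (July has 31).
Aug 1, 1852 → Sep 1, 1852: 31 days (August has 31).
Sep 1, 1852 → Oct 1, 1852: 30 days (September has 30).
Oct 1, 1852 → Nov 1, 1852: 31 days (October has 31).
Nov 1, 1852 → Dec 1, 1852: 30 days (November has 30).
Dec 1, 1852 → Dec 14, 1852: 13 days.
Total: 348 days.
348 mod 7 = 5, so Thursday + 5 = Tuesday.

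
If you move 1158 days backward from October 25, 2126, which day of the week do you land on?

First find the weekday of Oct 25, 2126. Doomsday rule: the anchor day for the 2100s is Sunday. For year 26: 26÷12 = 2 r 2, and 2÷4 = 0, so 2+2+0 = 4.
Sunday + 4 ≡ Thursday — that's 2126's doomsday.
In October the doomsday date is Oct 10.
Oct 25 is 15 days after Oct 10; 15 mod 7 = 1, so Thursday + 1 = Friday.
1158 mod 7 = 3, so 1158 days before a Friday is Friday − 3 = Tuesday.

Tuesday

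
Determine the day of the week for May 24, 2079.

Doomsday rule: the anchor day for the 2000s is Tuesday. For year 79: 79÷12 = 6 r 7, and 7÷4 = 1, so 6+7+1 = 14.
Tuesday + 14 ≡ Tuesday — that's 2079's doomsday.
In May the doomsday date is May 9.
May 24 is 15 days after May 9; 15 mod 7 = 1, so Tuesday + 1 = Wednesday.

Wednesday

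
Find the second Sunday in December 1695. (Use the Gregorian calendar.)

December 1, 1695 is a Thursday.
The first Sunday is therefore December 4 (3 days later).
The second Sunday is 4 + 1×7 = December 11.

December 11, 1695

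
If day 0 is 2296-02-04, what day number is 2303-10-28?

Feb 4, 2296 → Feb 4, 2297: 366 days (Feb 29, 2296 is in that span).
Feb 4, 2297 → Feb 4, 2298: 365 days.
Feb 4, 2298 → Feb 4, 2299: 365 days.
Feb 4, 2299 → Feb 4, 2300: 365 days.
Feb 4, 2300 → Feb 4, 2301: 365 days.
Feb 4, 2301 → Feb 4, 2302: 365 days.
Feb 4, 2302 → Feb 4, 2303: 365 days.
Feb 4, 2303 → Mar 4, 2303: 28 days (February has 28).
Mar 4, 2303 → Apr 4, 2303: 31 days (March has 31).
Apr 4, 2303 → May 4, 2303: 30 days (April has 30).
May 4, 2303 → Jun 4, 2303: 31 days (May has 31).
Jun 4, 2303 → Jul 4, 2303: 30 days (June has 30).
Jul 4, 2303 → Aug 4, 2303: 31 days (July has 31).
Aug 4, 2303 → Sep 4, 2303: 31 days (August has 31).
Sep 4, 2303 → Oct 4, 2303: 30 days (September has 30).
Oct 4, 2303 → Oct 28, 2303: 24 days.
Total: 2822 days.

2822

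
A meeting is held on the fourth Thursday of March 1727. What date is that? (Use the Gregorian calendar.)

March 1, 1727 is a Saturday.
The first Thursday is therefore March 6 (5 days later).
The fourth Thursday is 6 + 3×7 = March 27.

March 27, 1727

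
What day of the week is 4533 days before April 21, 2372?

Monday

First find the weekday of Apr 21, 2372. Doomsday rule: the anchor day for the 2300s is Wednesday. For year 72: 72÷12 = 6 r 0, and 0÷4 = 0, so 6+0+0 = 6.
Wednesday + 6 ≡ Tuesday — that's 2372's doomsday.
In April the doomsday date is Apr 4.
Apr 21 is 17 days after Apr 4; 17 mod 7 = 3, so Tuesday + 3 = Friday.
4533 mod 7 = 4, so 4533 days before a Friday is Friday − 4 = Monday.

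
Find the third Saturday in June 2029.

June 1, 2029 is a Friday.
The first Saturday is therefore June 2 (1 days later).
The third Saturday is 2 + 2×7 = June 16.

June 16, 2029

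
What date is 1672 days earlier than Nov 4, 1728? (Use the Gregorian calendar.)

April 7, 1724

−366 (one year; includes Feb 29, 1728) → Nov 4, 1727 (1306 left).
−365 (one year) → Nov 4, 1726 (941 left).
−365 (one year) → Nov 4, 1725 (576 left).
−365 (one year) → Nov 4, 1724 (211 left).
−4 → Oct 31, 1724 (end of Oct, 31 days; 207 left).
−31 → Sep 30, 1724 (end of Sep, 30 days; 176 left).
−30 → Aug 31, 1724 (end of Aug, 31 days; 146 left).
−31 → Jul 31, 1724 (end of Jul, 31 days; 115 left).
−31 → Jun 30, 1724 (end of Jun, 30 days; 84 left).
−30 → May 31, 1724 (end of May, 31 days; 54 left).
−31 → Apr 30, 1724 (end of Apr, 30 days; 23 left).
−23 → Apr 7, 1724.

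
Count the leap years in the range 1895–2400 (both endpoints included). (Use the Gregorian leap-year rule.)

123

Multiples of 4 in [1895,2400]: 127.
Of those, multiples of 100: 6 (not leap unless ÷400).
Multiples of 400: 2.
Leap years = 127 − 6 + 2 = 123.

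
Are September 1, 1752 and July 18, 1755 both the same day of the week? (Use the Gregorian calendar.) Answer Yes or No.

Yes

From Sep 1, 1752 to Jul 18, 1755 is 1050 days.
1050 mod 7 = 0, so they are the same weekday.
(Sep 1, 1752 is a Friday; Jul 18, 1755 is a Friday.)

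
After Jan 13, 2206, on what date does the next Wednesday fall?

January 15, 2206

Jan 13, 2206 is a Monday.
From Monday to the next Wednesday is 2 days.
Jan 13, 2206 + 2 = Jan 15, 2206.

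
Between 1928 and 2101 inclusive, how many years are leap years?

43

Multiples of 4 in [1928,2101]: 44.
Of those, multiples of 100: 2 (not leap unless ÷400).
Multiples of 400: 1.
Leap years = 44 − 2 + 1 = 43.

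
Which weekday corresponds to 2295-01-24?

Thursday

Doomsday rule: the anchor day for the 2200s is Friday. For year 95: 95÷12 = 7 r 11, and 11÷4 = 2, so 7+11+2 = 20.
Friday + 20 ≡ Thursday — that's 2295's doomsday.
In January the doomsday date is Jan 3 (2295 is not a leap year).
Jan 24 is 21 days after Jan 3; 21 mod 7 = 0, so Thursday + 0 = Thursday.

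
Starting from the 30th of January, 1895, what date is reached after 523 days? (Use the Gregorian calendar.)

July 6, 1896

+365 (one year) → Jan 30, 1896 (158 left).
Jan has 31 days: +2 → Feb 1, 1896 (156 left).
Feb has 29 days: +29 → Mar 1, 1896 (127 left).
Mar has 31 days: +31 → Apr 1, 1896 (96 left).
Apr has 30 days: +30 → May 1, 1896 (66 left).
May has 31 days: +31 → Jun 1, 1896 (35 left).
Jun has 30 days: +30 → Jul 1, 1896 (5 left).
+5 → Jul 6, 1896.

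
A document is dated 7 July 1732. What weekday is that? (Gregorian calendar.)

Monday

Doomsday rule: the anchor day for the 1700s is Sunday. For year 32: 32÷12 = 2 r 8, and 8÷4 = 2, so 2+8+2 = 12.
Sunday + 12 ≡ Friday — that's 1732's doomsday.
In July the doomsday date is Jul 11.
Jul 7 is 4 days before Jul 11; 4 mod 7 = 4, so Friday − 4 = Monday.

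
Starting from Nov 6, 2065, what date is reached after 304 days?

September 6, 2066

Nov has 30 days: +25 → Dec 1, 2065 (279 left).
Dec has 31 days: +31 → Jan 1, 2066 (248 left).
Jan has 31 days: +31 → Feb 1, 2066 (217 left).
Feb has 28 days: +28 → Mar 1, 2066 (189 left).
Mar has 31 days: +31 → Apr 1, 2066 (158 left).
Apr has 30 days: +30 → May 1, 2066 (128 left).
May has 31 days: +31 → Jun 1, 2066 (97 left).
Jun has 30 days: +30 → Jul 1, 2066 (67 left).
Jul has 31 days: +31 → Aug 1, 2066 (36 left).
Aug has 31 days: +31 → Sep 1, 2066 (5 left).
+5 → Sep 6, 2066.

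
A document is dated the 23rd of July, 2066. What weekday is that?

Friday

January 1, 2066 is a Friday.
Jan 1, 2066 → Feb 1, 2066: 31 days (January has 31).
Feb 1, 2066 → Mar 1, 2066: 28 days (February has 28).
Mar 1, 2066 → Apr 1, 2066: 31 days (March has 31).
Apr 1, 2066 → May 1, 2066: 30 days (April has 30).
May 1, 2066 → Jun 1, 2066: 31 days (May has 31).
Jun 1, 2066 → Jul 1, 2066: 30 days (June has 30).
Jul 1, 2066 → Jul 23, 2066: 22 days.
Total: 203 days.
203 mod 7 = 0, so Friday + 0 = Friday.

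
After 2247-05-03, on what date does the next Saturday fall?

May 8, 2247

May 3, 2247 is a Monday.
From Monday to the next Saturday is 5 days.
May 3, 2247 + 5 = May 8, 2247.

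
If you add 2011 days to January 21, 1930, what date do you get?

July 25, 1935

+365 (one year) → Jan 21, 1931 (1646 left).
+365 (one year) → Jan 21, 1932 (1281 left).
+366 (one year; includes Feb 29, 1932) → Jan 21, 1933 (915 left).
+365 (one year) → Jan 21, 1934 (550 left).
+365 (one year) → Jan 21, 1935 (185 left).
Jan has 31 days: +11 → Feb 1, 1935 (174 left).
Feb has 28 days: +28 → Mar 1, 1935 (146 left).
Mar has 31 days: +31 → Apr 1, 1935 (115 left).
Apr has 30 days: +30 → May 1, 1935 (85 left).
May has 31 days: +31 → Jun 1, 1935 (54 left).
Jun has 30 days: +30 → Jul 1, 1935 (24 left).
+24 → Jul 25, 1935.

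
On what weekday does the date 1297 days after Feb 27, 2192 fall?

Feb 27, 2192 is a Monday.
1297 mod 7 = 2, so 1297 days after a Monday is Monday + 2 = Wednesday.

Wednesday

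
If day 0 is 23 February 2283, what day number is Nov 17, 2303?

7571

Feb 23, 2283 → Feb 23, 2284: 365 days.
Feb 23, 2284 → Feb 23, 2285: 366 days (Feb 29, 2284 is in that span).
Feb 23, 2285 → Feb 23, 2286: 365 days.
Feb 23, 2286 → Feb 23, 2287: 365 days.
Feb 23, 2287 → Feb 23, 2288: 365 days.
Feb 23, 2288 → Feb 23, 2289: 366 days (Feb 29, 2288 is in that span).
Feb 23, 2289 → Feb 23, 2290: 365 days.
Feb 23, 2290 → Feb 23, 2291: 365 days.
Feb 23, 2291 → Feb 23, 2292: 365 days.
Feb 23, 2292 → Feb 23, 2293: 366 days (Feb 29, 2292 is in that span).
Feb 23, 2293 → Feb 23, 2294: 365 days.
Feb 23, 2294 → Feb 23, 2295: 365 days.
Feb 23, 2295 → Feb 23, 2296: 365 days.
Feb 23, 2296 → Feb 23, 2297: 366 days (Feb 29, 2296 is in that span).
Feb 23, 2297 → Feb 23, 2298: 365 days.
Feb 23, 2298 → Feb 23, 2299: 365 days.
Feb 23, 2299 → Feb 23, 2300: 365 days.
Feb 23, 2300 → Feb 23, 2301: 365 days.
Feb 23, 2301 → Feb 23, 2302: 365 days.
Feb 23, 2302 → Feb 23, 2303: 365 days.
Feb 23, 2303 → Mar 23, 2303: 28 days (February has 28).
Mar 23, 2303 → Apr 23, 2303: 31 days (March has 31).
Apr 23, 2303 → May 23, 2303: 30 days (April has 30).
May 23, 2303 → Jun 23, 2303: 31 days (May has 31).
Jun 23, 2303 → Jul 23, 2303: 30 days (June has 30).
Jul 23, 2303 → Aug 23, 2303: 31 days (July has 31).
Aug 23, 2303 → Sep 23, 2303: 31 days (August has 31).
Sep 23, 2303 → Oct 23, 2303: 30 days (September has 30).
Oct 23, 2303 → Nov 17, 2303: 25 days.
Total: 7571 days.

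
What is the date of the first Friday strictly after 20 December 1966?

Dec 20, 1966 is a Tuesday.
From Tuesday to the next Friday is 3 days.
Dec 20, 1966 + 3 = Dec 23, 1966.

December 23, 1966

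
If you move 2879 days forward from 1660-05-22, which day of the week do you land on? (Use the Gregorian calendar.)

May 22, 1660 is a Saturday.
2879 mod 7 = 2, so 2879 days after a Saturday is Saturday + 2 = Monday.

Monday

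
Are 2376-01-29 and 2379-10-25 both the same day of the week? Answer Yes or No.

Yes

From Jan 29, 2376 to Oct 25, 2379 is 1365 days.
1365 mod 7 = 0, so they are the same weekday.
(Jan 29, 2376 is a Thursday; Oct 25, 2379 is a Thursday.)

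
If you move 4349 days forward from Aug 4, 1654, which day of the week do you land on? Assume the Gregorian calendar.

First find the weekday of Aug 4, 1654. Doomsday rule: the anchor day for the 1600s is Tuesday. For year 54: 54÷12 = 4 r 6, and 6÷4 = 1, so 4+6+1 = 11.
Tuesday + 11 ≡ Saturday — that's 1654's doomsday.
In August the doomsday date is Aug 8.
Aug 4 is 4 days before Aug 8; 4 mod 7 = 4, so Saturday − 4 = Tuesday.
4349 mod 7 = 2, so 4349 days after a Tuesday is Tuesday + 2 = Thursday.

Thursday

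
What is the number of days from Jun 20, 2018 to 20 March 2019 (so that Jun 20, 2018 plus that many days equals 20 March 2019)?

Jun 20, 2018 → Jul 20, 2018: 30 days (June has 30).
Jul 20, 2018 → Aug 20, 2018: 31 days (July has 31).
Aug 20, 2018 → Sep 20, 2018: 31 days (August has 31).
Sep 20, 2018 → Oct 20, 2018: 30 days (September has 30).
Oct 20, 2018 → Nov 20, 2018: 31 days (October has 31).
Nov 20, 2018 → Dec 20, 2018: 30 days (November has 30).
Dec 20, 2018 → Jan 20, 2019: 31 days (December has 31).
Jan 20, 2019 → Feb 20, 2019: 31 days (January has 31).
Feb 20, 2019 → Mar 20, 2019: 28 days.
Total: 273 days.

273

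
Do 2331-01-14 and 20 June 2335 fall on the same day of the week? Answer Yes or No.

No

From Jan 14, 2331 to Jun 20, 2335 is 1618 days.
1618 mod 7 = 1, so they are different weekdays.
(Jan 14, 2331 is a Wednesday; Jun 20, 2335 is a Thursday.)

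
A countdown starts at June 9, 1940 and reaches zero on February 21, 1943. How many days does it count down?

Jun 9, 1940 → Jun 9, 1941: 365 days.
Jun 9, 1941 → Jun 9, 1942: 365 days.
Jun 9, 1942 → Jul 9, 1942: 30 days (June has 30).
Jul 9, 1942 → Aug 9, 1942: 31 days (July has 31).
Aug 9, 1942 → Sep 9, 1942: 31 days (August has 31).
Sep 9, 1942 → Oct 9, 1942: 30 days (September has 30).
Oct 9, 1942 → Nov 9, 1942: 31 days (October has 31).
Nov 9, 1942 → Dec 9, 1942: 30 days (November has 30).
Dec 9, 1942 → Jan 9, 1943: 31 days (December has 31).
Jan 9, 1943 → Feb 9, 1943: 31 days (January has 31).
Feb 9, 1943 → Feb 21, 1943: 12 days.
Total: 987 days.

987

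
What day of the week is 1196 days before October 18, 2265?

Oct 18, 2265 is a Wednesday.
1196 mod 7 = 6, so 1196 days before a Wednesday is Wednesday − 6 = Thursday.

Thursday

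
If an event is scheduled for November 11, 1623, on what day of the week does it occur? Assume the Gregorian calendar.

Saturday

Doomsday rule: the anchor day for the 1600s is Tuesday. For year 23: 23÷12 = 1 r 11, and 11÷4 = 2, so 1+11+2 = 14.
Tuesday + 14 ≡ Tuesday — that's 1623's doomsday.
In November the doomsday date is Nov 7.
Nov 11 is 4 days after Nov 7; 4 mod 7 = 4, so Tuesday + 4 = Saturday.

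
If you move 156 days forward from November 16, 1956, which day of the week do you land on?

Sunday

Nov 16, 1956 is a Friday.
156 mod 7 = 2, so 156 days after a Friday is Friday + 2 = Sunday.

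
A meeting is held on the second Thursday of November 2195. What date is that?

November 12, 2195

November 1, 2195 is a Sunday.
The first Thursday is therefore November 5 (4 days later).
The second Thursday is 5 + 1×7 = November 12.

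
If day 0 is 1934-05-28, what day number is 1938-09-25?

1581

May 28, 1934 → May 28, 1935: 365 days.
May 28, 1935 → May 28, 1936: 366 days (Feb 29, 1936 is in that span).
May 28, 1936 → May 28, 1937: 365 days.
May 28, 1937 → May 28, 1938: 365 days.
May 28, 1938 → Jun 28, 1938: 31 days (May has 31).
Jun 28, 1938 → Jul 28, 1938: 30 days (June has 30).
Jul 28, 1938 → Aug 28, 1938: 31 days (July has 31).
Aug 28, 1938 → Sep 25, 1938: 28 days.
Total: 1581 days.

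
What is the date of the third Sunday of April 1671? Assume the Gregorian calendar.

April 19, 1671

April 1, 1671 is a Wednesday.
The first Sunday is therefore April 5 (4 days later).
The third Sunday is 5 + 2×7 = April 19.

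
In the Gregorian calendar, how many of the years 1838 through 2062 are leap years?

Multiples of 4 in [1838,2062]: 56.
Of those, multiples of 100: 2 (not leap unless ÷400).
Multiples of 400: 1.
Leap years = 56 − 2 + 1 = 55.

55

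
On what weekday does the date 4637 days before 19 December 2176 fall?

Dec 19, 2176 is a Thursday.
4637 mod 7 = 3, so 4637 days before a Thursday is Thursday − 3 = Monday.

Monday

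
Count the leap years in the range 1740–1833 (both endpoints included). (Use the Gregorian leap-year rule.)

Multiples of 4 in [1740,1833]: 24.
Of those, multiples of 100: 1 (not leap unless ÷400).
Multiples of 400: 0.
Leap years = 24 − 1 + 0 = 23.

23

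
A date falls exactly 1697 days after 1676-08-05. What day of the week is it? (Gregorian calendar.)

Aug 5, 1676 is a Wednesday.
1697 mod 7 = 3, so 1697 days after a Wednesday is Wednesday + 3 = Saturday.

Saturday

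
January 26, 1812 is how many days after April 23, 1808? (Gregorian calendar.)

Apr 23, 1808 → Apr 23, 1809: 365 days.
Apr 23, 1809 → Apr 23, 1810: 365 days.
Apr 23, 1810 → Apr 23, 1811: 365 days.
Apr 23, 1811 → May 23, 1811: 30 days (April has 30).
May 23, 1811 → Jun 23, 1811: 31 days (May has 31).
Jun 23, 1811 → Jul 23, 1811: 30 days (June has 30).
Jul 23, 1811 → Aug 23, 1811: 31 days (July has 31).
Aug 23, 1811 → Sep 23, 1811: 31 days (August has 31).
Sep 23, 1811 → Oct 23, 1811: 30 days (September has 30).
Oct 23, 1811 → Nov 23, 1811: 31 days (October has 31).
Nov 23, 1811 → Dec 23, 1811: 30 days (November has 30).
Dec 23, 1811 → Jan 23, 1812: 31 days (December has 31).
Jan 23, 1812 → Jan 26, 1812: 3 days.
Total: 1373 days.

1373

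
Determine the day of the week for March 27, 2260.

Doomsday rule: the anchor day for the 2200s is Friday. For year 60: 60÷12 = 5 r 0, and 0÷4 = 0, so 5+0+0 = 5.
Friday + 5 ≡ Wednesday — that's 2260's doomsday.
In March the doomsday date is Mar 14.
Mar 27 is 13 days after Mar 14; 13 mod 7 = 6, so Wednesday + 6 = Tuesday.

Tuesday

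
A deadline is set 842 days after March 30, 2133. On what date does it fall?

+365 (one year) → Mar 30, 2134 (477 left).
+365 (one year) → Mar 30, 2135 (112 left).
Mar has 31 days: +2 → Apr 1, 2135 (110 left).
Apr has 30 days: +30 → May 1, 2135 (80 left).
May has 31 days: +31 → Jun 1, 2135 (49 left).
Jun has 30 days: +30 → Jul 1, 2135 (19 left).
+19 → Jul 20, 2135.

July 20, 2135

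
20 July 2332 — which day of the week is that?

Doomsday rule: the anchor day for the 2300s is Wednesday. For year 32: 32÷12 = 2 r 8, and 8÷4 = 2, so 2+8+2 = 12.
Wednesday + 12 ≡ Monday — that's 2332's doomsday.
In July the doomsday date is Jul 11.
Jul 20 is 9 days after Jul 11; 9 mod 7 = 2, so Monday + 2 = Wednesday.

Wednesday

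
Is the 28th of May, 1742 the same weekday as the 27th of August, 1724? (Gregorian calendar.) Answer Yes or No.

From Aug 27, 1724 to May 28, 1742 is 6483 days.
6483 mod 7 = 1, so they are different weekdays.
(Aug 27, 1724 is a Sunday; May 28, 1742 is a Monday.)

No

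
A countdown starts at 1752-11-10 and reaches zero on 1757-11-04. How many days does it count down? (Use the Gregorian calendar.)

Nov 10, 1752 → Nov 10, 1753: 365 days.
Nov 10, 1753 → Nov 10, 1754: 365 days.
Nov 10, 1754 → Nov 10, 1755: 365 days.
Nov 10, 1755 → Nov 10, 1756: 366 days (Feb 29, 1756 is in that span).
Nov 10, 1756 → Dec 10, 1756: 30 days (November has 30).
Dec 10, 1756 → Jan 10, 1757: 31 days (December has 31).
Jan 10, 1757 → Feb 10, 1757: 31 days (January has 31).
Feb 10, 1757 → Mar 10, 1757: 28 days (February has 28).
Mar 10, 1757 → Apr 10, 1757: 31 days (March has 31).
Apr 10, 1757 → May 10, 1757: 30 days (April has 30).
May 10, 1757 → Jun 10, 1757: 31 days (May has 31).
Jun 10, 1757 → Jul 10, 1757: 30 days (June has 30).
Jul 10, 1757 → Aug 10, 1757: 31 days (July has 31).
Aug 10, 1757 → Sep 10, 1757: 31 days (August has 31).
Sep 10, 1757 → Oct 10, 1757: 30 days (September has 30).
Oct 10, 1757 → Nov 4, 1757: 25 days.
Total: 1820 days.

1820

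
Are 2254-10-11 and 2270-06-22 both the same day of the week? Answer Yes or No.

From Oct 11, 2254 to Jun 22, 2270 is 5733 days.
5733 mod 7 = 0, so they are the same weekday.
(Oct 11, 2254 is a Wednesday; Jun 22, 2270 is a Wednesday.)

Yes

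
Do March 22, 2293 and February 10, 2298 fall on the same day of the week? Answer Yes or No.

No

From Mar 22, 2293 to Feb 10, 2298 is 1786 days.
1786 mod 7 = 1, so they are different weekdays.
(Mar 22, 2293 is a Wednesday; Feb 10, 2298 is a Thursday.)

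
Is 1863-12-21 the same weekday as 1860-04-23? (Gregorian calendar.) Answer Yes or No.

From Apr 23, 1860 to Dec 21, 1863 is 1337 days.
1337 mod 7 = 0, so they are the same weekday.
(Apr 23, 1860 is a Monday; Dec 21, 1863 is a Monday.)

Yes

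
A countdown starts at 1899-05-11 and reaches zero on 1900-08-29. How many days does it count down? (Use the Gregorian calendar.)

475

May 11, 1899 → May 11, 1900: 365 days.
May 11, 1900 → Jun 11, 1900: 31 days (May has 31).
Jun 11, 1900 → Jul 11, 1900: 30 days (June has 30).
Jul 11, 1900 → Aug 11, 1900: 31 days (July has 31).
Aug 11, 1900 → Aug 29, 1900: 18 days.
Total: 475 days.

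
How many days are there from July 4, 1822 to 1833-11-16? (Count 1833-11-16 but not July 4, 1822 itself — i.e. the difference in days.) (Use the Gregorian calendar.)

4153

Jul 4, 1822 → Jul 4, 1823: 365 days.
Jul 4, 1823 → Jul 4, 1824: 366 days (Feb 29, 1824 is in that span).
Jul 4, 1824 → Jul 4, 1825: 365 days.
Jul 4, 1825 → Jul 4, 1826: 365 days.
Jul 4, 1826 → Jul 4, 1827: 365 days.
Jul 4, 1827 → Jul 4, 1828: 366 days (Feb 29, 1828 is in that span).
Jul 4, 1828 → Jul 4, 1829: 365 days.
Jul 4, 1829 → Jul 4, 1830: 365 days.
Jul 4, 1830 → Jul 4, 1831: 365 days.
Jul 4, 1831 → Jul 4, 1832: 366 days (Feb 29, 1832 is in that span).
Jul 4, 1832 → Jul 4, 1833: 365 days.
Jul 4, 1833 → Aug 4, 1833: 31 days (July has 31).
Aug 4, 1833 → Sep 4, 1833: 31 days (August has 31).
Sep 4, 1833 → Oct 4, 1833: 30 days (September has 30).
Oct 4, 1833 → Nov 4, 1833: 31 days (October has 31).
Nov 4, 1833 → Nov 16, 1833: 12 days.
Total: 4153 days.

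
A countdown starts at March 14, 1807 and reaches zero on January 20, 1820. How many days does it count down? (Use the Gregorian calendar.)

Mar 14, 1807 → Mar 14, 1808: 366 days (Feb 29, 1808 is in that span).
Mar 14, 1808 → Mar 14, 1809: 365 days.
Mar 14, 1809 → Mar 14, 1810: 365 days.
Mar 14, 1810 → Mar 14, 1811: 365 days.
Mar 14, 1811 → Mar 14, 1812: 366 days (Feb 29, 1812 is in that span).
Mar 14, 1812 → Mar 14, 1813: 365 days.
Mar 14, 1813 → Mar 14, 1814: 365 days.
Mar 14, 1814 → Mar 14, 1815: 365 days.
Mar 14, 1815 → Mar 14, 1816: 366 days (Feb 29, 1816 is in that span).
Mar 14, 1816 → Mar 14, 1817: 365 days.
Mar 14, 1817 → Mar 14, 1818: 365 days.
Mar 14, 1818 → Mar 14, 1819: 365 days.
Mar 14, 1819 → Apr 14, 1819: 31 days (March has 31).
Apr 14, 1819 → May 14, 1819: 30 days (April has 30).
May 14, 1819 → Jun 14, 1819: 31 days (May has 31).
Jun 14, 1819 → Jul 14, 1819: 30 days (June has 30).
Jul 14, 1819 → Aug 14, 1819: 31 days (July has 31).
Aug 14, 1819 → Sep 14, 1819: 31 days (August has 31).
Sep 14, 1819 → Oct 14, 1819: 30 days (September has 30).
Oct 14, 1819 → Nov 14, 1819: 31 days (October has 31).
Nov 14, 1819 → Dec 14, 1819: 30 days (November has 30).
Dec 14, 1819 → Jan 14, 1820: 31 days (December has 31).
Jan 14, 1820 → Jan 20, 1820: 6 days.
Total: 4695 days.

4695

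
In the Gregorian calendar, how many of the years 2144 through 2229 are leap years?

21

Multiples of 4 in [2144,2229]: 22.
Of those, multiples of 100: 1 (not leap unless ÷400).
Multiples of 400: 0.
Leap years = 22 − 1 + 0 = 21.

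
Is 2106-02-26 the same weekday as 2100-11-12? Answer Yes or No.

From Nov 12, 2100 to Feb 26, 2106 is 1932 days.
1932 mod 7 = 0, so they are the same weekday.
(Nov 12, 2100 is a Friday; Feb 26, 2106 is a Friday.)

Yes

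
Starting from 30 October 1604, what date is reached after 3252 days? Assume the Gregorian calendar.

+365 (one year) → Oct 30, 1605 (2887 left).
+365 (one year) → Oct 30, 1606 (2522 left).
+365 (one year) → Oct 30, 1607 (2157 left).
+366 (one year; includes Feb 29, 1608) → Oct 30, 1608 (1791 left).
+365 (one year) → Oct 30, 1609 (1426 left).
+365 (one year) → Oct 30, 1610 (1061 left).
+365 (one year) → Oct 30, 1611 (696 left).
+366 (one year; includes Feb 29, 1612) → Oct 30, 1612 (330 left).
Oct has 31 days: +2 → Nov 1, 1612 (328 left).
Nov has 30 days: +30 → Dec 1, 1612 (298 left).
Dec has 31 days: +31 → Jan 1, 1613 (267 left).
Jan has 31 days: +31 → Feb 1, 1613 (236 left).
Feb has 28 days: +28 → Mar 1, 1613 (208 left).
Mar has 31 days: +31 → Apr 1, 1613 (177 left).
Apr has 30 days: +30 → May 1, 1613 (147 left).
May has 31 days: +31 → Jun 1, 1613 (116 left).
Jun has 30 days: +30 → Jul 1, 1613 (86 left).
Jul has 31 days: +31 → Aug 1, 1613 (55 left).
Aug has 31 days: +31 → Sep 1, 1613 (24 left).
+24 → Sep 25, 1613.

September 25, 1613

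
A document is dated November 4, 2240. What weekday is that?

Doomsday rule: the anchor day for the 2200s is Friday. For year 40: 40÷12 = 3 r 4, and 4÷4 = 1, so 3+4+1 = 8.
Friday + 8 ≡ Saturday — that's 2240's doomsday.
In November the doomsday date is Nov 7.
Nov 4 is 3 days before Nov 7; 3 mod 7 = 3, so Saturday − 3 = Wednesday.

Wednesday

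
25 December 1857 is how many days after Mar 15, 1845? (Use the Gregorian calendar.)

4668

Mar 15, 1845 → Mar 15, 1846: 365 days.
Mar 15, 1846 → Mar 15, 1847: 365 days.
Mar 15, 1847 → Mar 15, 1848: 366 days (Feb 29, 1848 is in that span).
Mar 15, 1848 → Mar 15, 1849: 365 days.
Mar 15, 1849 → Mar 15, 1850: 365 days.
Mar 15, 1850 → Mar 15, 1851: 365 days.
Mar 15, 1851 → Mar 15, 1852: 366 days (Feb 29, 1852 is in that span).
Mar 15, 1852 → Mar 15, 1853: 365 days.
Mar 15, 1853 → Mar 15, 1854: 365 days.
Mar 15, 1854 → Mar 15, 1855: 365 days.
Mar 15, 1855 → Mar 15, 1856: 366 days (Feb 29, 1856 is in that span).
Mar 15, 1856 → Mar 15, 1857: 365 days.
Mar 15, 1857 → Apr 15, 1857: 31 days (March has 31).
Apr 15, 1857 → May 15, 1857: 30 days (April has 30).
May 15, 1857 → Jun 15, 1857: 31 days (May has 31).
Jun 15, 1857 → Jul 15, 1857: 30 days (June has 30).
Jul 15, 1857 → Aug 15, 1857: 31 days (July has 31).
Aug 15, 1857 → Sep 15, 1857: 31 days (August has 31).
Sep 15, 1857 → Oct 15, 1857: 30 days (September has 30).
Oct 15, 1857 → Nov 15, 1857: 31 days (October has 31).
Nov 15, 1857 → Dec 15, 1857: 30 days (November has 30).
Dec 15, 1857 → Dec 25, 1857: 10 days.
Total: 4668 days.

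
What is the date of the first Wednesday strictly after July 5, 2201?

Jul 5, 2201 is a Sunday.
From Sunday to the next Wednesday is 3 days.
Jul 5, 2201 + 3 = Jul 8, 2201.

July 8, 2201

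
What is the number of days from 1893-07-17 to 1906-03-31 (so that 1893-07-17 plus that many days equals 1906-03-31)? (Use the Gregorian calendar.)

4639

Jul 17, 1893 → Jul 17, 1894: 365 days.
Jul 17, 1894 → Jul 17, 1895: 365 days.
Jul 17, 1895 → Jul 17, 1896: 366 days (Feb 29, 1896 is in that span).
Jul 17, 1896 → Jul 17, 1897: 365 days.
Jul 17, 1897 → Jul 17, 1898: 365 days.
Jul 17, 1898 → Jul 17, 1899: 365 days.
Jul 17, 1899 → Jul 17, 1900: 365 days.
Jul 17, 1900 → Jul 17, 1901: 365 days.
Jul 17, 1901 → Jul 17, 1902: 365 days.
Jul 17, 1902 → Jul 17, 1903: 365 days.
Jul 17, 1903 → Jul 17, 1904: 366 days (Feb 29, 1904 is in that span).
Jul 17, 1904 → Jul 17, 1905: 365 days.
Jul 17, 1905 → Aug 17, 1905: 31 days (July has 31).
Aug 17, 1905 → Sep 17, 1905: 31 days (August has 31).
Sep 17, 1905 → Oct 17, 1905: 30 days (September has 30).
Oct 17, 1905 → Nov 17, 1905: 31 days (October has 31).
Nov 17, 1905 → Dec 17, 1905: 30 days (November has 30).
Dec 17, 1905 → Jan 17, 1906: 31 days (December has 31).
Jan 17, 1906 → Feb 17, 1906: 31 days (January has 31).
Feb 17, 1906 → Mar 17, 1906: 28 days (February has 28).
Mar 17, 1906 → Mar 31, 1906: 14 days.
Total: 4639 days.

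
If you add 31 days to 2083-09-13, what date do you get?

October 14, 2083

Sep has 30 days: +18 → Oct 1, 2083 (13 left).
+13 → Oct 14, 2083.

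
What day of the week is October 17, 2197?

Tuesday

January 1, 2197 is a Sunday.
Jan 1, 2197 → Feb 1, 2197: 31 days (January has 31).
Feb 1, 2197 → Mar 1, 2197: 28 days (February has 28).
Mar 1, 2197 → Apr 1, 2197: 31 days (March has 31).
Apr 1, 2197 → May 1, 2197: 30 days (April has 30).
May 1, 2197 → Jun 1, 2197: 31 days (May has 31).
Jun 1, 2197 → Jul 1, 2197: 30 days (June has 30).
Jul 1, 2197 → Aug 1, 2197: 31 days (July has 31).
Aug 1, 2197 → Sep 1, 2197: 31 days (August has 31).
Sep 1, 2197 → Oct 1, 2197: 30 days (September has 30).
Oct 1, 2197 → Oct 17, 2197: 16 days.
Total: 289 days.
289 mod 7 = 2, so Sunday + 2 = Tuesday.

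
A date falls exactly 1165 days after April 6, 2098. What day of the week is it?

Apr 6, 2098 is a Sunday.
1165 mod 7 = 3, so 1165 days after a Sunday is Sunday + 3 = Wednesday.

Wednesday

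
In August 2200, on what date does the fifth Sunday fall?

August 31, 2200

August 1, 2200 is a Friday.
The first Sunday is therefore August 3 (2 days later).
The fifth Sunday is 3 + 4×7 = August 31.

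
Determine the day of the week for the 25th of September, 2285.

Doomsday rule: the anchor day for the 2200s is Friday. For year 85: 85÷12 = 7 r 1, and 1÷4 = 0, so 7+1+0 = 8.
Friday + 8 ≡ Saturday — that's 2285's doomsday.
In September the doomsday date is Sep 5.
Sep 25 is 20 days after Sep 5; 20 mod 7 = 6, so Saturday + 6 = Friday.

Friday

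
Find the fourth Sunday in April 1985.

April 1, 1985 is a Monday.
The first Sunday is therefore April 7 (6 days later).
The fourth Sunday is 7 + 3×7 = April 28.

April 28, 1985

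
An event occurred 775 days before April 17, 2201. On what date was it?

March 3, 2199

−365 (one year) → Apr 17, 2200 (410 left).
−365 (one year) → Apr 17, 2199 (45 left).
−17 → Mar 31, 2199 (end of Mar, 31 days; 28 left).
−28 → Mar 3, 2199.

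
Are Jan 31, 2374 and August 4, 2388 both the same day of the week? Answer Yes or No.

Yes

From Jan 31, 2374 to Aug 4, 2388 is 5299 days.
5299 mod 7 = 0, so they are the same weekday.
(Jan 31, 2374 is a Thursday; Aug 4, 2388 is a Thursday.)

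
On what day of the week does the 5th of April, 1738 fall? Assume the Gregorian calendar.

Saturday

Doomsday rule: the anchor day for the 1700s is Sunday. For year 38: 38÷12 = 3 r 2, and 2÷4 = 0, so 3+2+0 = 5.
Sunday + 5 ≡ Friday — that's 1738's doomsday.
In April the doomsday date is Apr 4.
Apr 5 is 1 day after Apr 4; 1 mod 7 = 1, so Friday + 1 = Saturday.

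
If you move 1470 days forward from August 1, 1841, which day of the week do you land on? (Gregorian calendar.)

Sunday

First find the weekday of Aug 1, 1841. Doomsday rule: the anchor day for the 1800s is Friday. For year 41: 41÷12 = 3 r 5, and 5÷4 = 1, so 3+5+1 = 9.
Friday + 9 ≡ Sunday — that's 1841's doomsday.
In August the doomsday date is Aug 8.
Aug 1 is 7 days before Aug 8; 7 mod 7 = 0, so Sunday − 0 = Sunday.
1470 mod 7 = 0, so 1470 days after a Sunday is Sunday + 0 = Sunday.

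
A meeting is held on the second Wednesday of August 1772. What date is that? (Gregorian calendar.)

August 12, 1772

August 1, 1772 is a Saturday.
The first Wednesday is therefore August 5 (4 days later).
The second Wednesday is 5 + 1×7 = August 12.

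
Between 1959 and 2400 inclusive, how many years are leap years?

Multiples of 4 in [1959,2400]: 111.
Of those, multiples of 100: 5 (not leap unless ÷400).
Multiples of 400: 2.
Leap years = 111 − 5 + 2 = 108.

108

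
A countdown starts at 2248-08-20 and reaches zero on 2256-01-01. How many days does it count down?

2690

Aug 20, 2248 → Aug 20, 2249: 365 days.
Aug 20, 2249 → Aug 20, 2250: 365 days.
Aug 20, 2250 → Aug 20, 2251: 365 days.
Aug 20, 2251 → Aug 20, 2252: 366 days (Feb 29, 2252 is in that span).
Aug 20, 2252 → Aug 20, 2253: 365 days.
Aug 20, 2253 → Aug 20, 2254: 365 days.
Aug 20, 2254 → Aug 20, 2255: 365 days.
Aug 20, 2255 → Sep 20, 2255: 31 days (August has 31).
Sep 20, 2255 → Oct 20, 2255: 30 days (September has 30).
Oct 20, 2255 → Nov 20, 2255: 31 days (October has 31).
Nov 20, 2255 → Dec 20, 2255: 30 days (November has 30).
Dec 20, 2255 → Jan 1, 2256: 12 days.
Total: 2690 days.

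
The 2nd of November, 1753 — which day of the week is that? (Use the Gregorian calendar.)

Friday

Doomsday rule: the anchor day for the 1700s is Sunday. For year 53: 53÷12 = 4 r 5, and 5÷4 = 1, so 4+5+1 = 10.
Sunday + 10 ≡ Wednesday — that's 1753's doomsday.
In November the doomsday date is Nov 7.
Nov 2 is 5 days before Nov 7; 5 mod 7 = 5, so Wednesday − 5 = Friday.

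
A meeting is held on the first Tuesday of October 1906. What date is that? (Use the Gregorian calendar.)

October 2, 1906

October 1, 1906 is a Monday.
The first Tuesday is therefore October 2 (1 days later).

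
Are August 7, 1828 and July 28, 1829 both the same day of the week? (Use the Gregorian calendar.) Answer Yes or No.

From Aug 7, 1828 to Jul 28, 1829 is 355 days.
355 mod 7 = 5, so they are different weekdays.
(Aug 7, 1828 is a Thursday; Jul 28, 1829 is a Tuesday.)

No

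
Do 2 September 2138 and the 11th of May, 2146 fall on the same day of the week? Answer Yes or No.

No

From Sep 2, 2138 to May 11, 2146 is 2808 days.
2808 mod 7 = 1, so they are different weekdays.
(Sep 2, 2138 is a Tuesday; May 11, 2146 is a Wednesday.)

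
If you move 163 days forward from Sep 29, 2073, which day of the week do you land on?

Sunday

First find the weekday of Sep 29, 2073. Doomsday rule: the anchor day for the 2000s is Tuesday. For year 73: 73÷12 = 6 r 1, and 1÷4 = 0, so 6+1+0 = 7.
Tuesday + 7 ≡ Tuesday — that's 2073's doomsday.
In September the doomsday date is Sep 5.
Sep 29 is 24 days after Sep 5; 24 mod 7 = 3, so Tuesday + 3 = Friday.
163 mod 7 = 2, so 163 days after a Friday is Friday + 2 = Sunday.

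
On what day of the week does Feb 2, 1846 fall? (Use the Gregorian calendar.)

Monday

Doomsday rule: the anchor day for the 1800s is Friday. For year 46: 46÷12 = 3 r 10, and 10÷4 = 2, so 3+10+2 = 15.
Friday + 15 ≡ Saturday — that's 1846's doomsday.
In February the doomsday date is Feb 28 (1846 is not a leap year).
Feb 2 is 26 days before Feb 28; 26 mod 7 = 5, so Saturday − 5 = Monday.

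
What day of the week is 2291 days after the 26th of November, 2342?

First find the weekday of Nov 26, 2342. Doomsday rule: the anchor day for the 2300s is Wednesday. For year 42: 42÷12 = 3 r 6, and 6÷4 = 1, so 3+6+1 = 10.
Wednesday + 10 ≡ Saturday — that's 2342's doomsday.
In November the doomsday date is Nov 7.
Nov 26 is 19 days after Nov 7; 19 mod 7 = 5, so Saturday + 5 = Thursday.
2291 mod 7 = 2, so 2291 days after a Thursday is Thursday + 2 = Saturday.

Saturday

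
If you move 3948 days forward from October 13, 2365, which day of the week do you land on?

First find the weekday of Oct 13, 2365. Doomsday rule: the anchor day for the 2300s is Wednesday. For year 65: 65÷12 = 5 r 5, and 5÷4 = 1, so 5+5+1 = 11.
Wednesday + 11 ≡ Sunday — that's 2365's doomsday.
In October the doomsday date is Oct 10.
Oct 13 is 3 days after Oct 10; 3 mod 7 = 3, so Sunday + 3 = Wednesday.
3948 mod 7 = 0, so 3948 days after a Wednesday is Wednesday + 0 = Wednesday.

Wednesday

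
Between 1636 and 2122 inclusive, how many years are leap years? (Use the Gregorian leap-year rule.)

Multiples of 4 in [1636,2122]: 122.
Of those, multiples of 100: 5 (not leap unless ÷400).
Multiples of 400: 1.
Leap years = 122 − 5 + 1 = 118.

118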